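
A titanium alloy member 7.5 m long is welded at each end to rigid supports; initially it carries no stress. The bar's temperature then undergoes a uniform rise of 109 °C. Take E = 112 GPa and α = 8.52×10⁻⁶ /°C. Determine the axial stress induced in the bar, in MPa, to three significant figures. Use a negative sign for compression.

Free thermal expansion αLΔT = 8.52e-6 · 7500 · 109 = 6.965 mm.
The walls impose strain ε = −(6.965)/7500 = -9.2868e-04; σ = Eε = 112000 · -9.2868e-04 = -104 MPa.

-104 MPa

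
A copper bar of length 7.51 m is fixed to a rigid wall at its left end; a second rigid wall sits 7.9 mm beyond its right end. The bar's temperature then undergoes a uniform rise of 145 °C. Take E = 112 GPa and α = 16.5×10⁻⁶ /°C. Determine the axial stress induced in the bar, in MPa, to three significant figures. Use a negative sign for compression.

-150 MPa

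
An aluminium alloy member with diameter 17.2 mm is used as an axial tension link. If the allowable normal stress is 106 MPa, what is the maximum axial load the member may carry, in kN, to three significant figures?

A = 232.4 mm².
P_max = σ_allow · A = 106 · 232.4 = 24630 N = 24.63 kN.

24.6 kN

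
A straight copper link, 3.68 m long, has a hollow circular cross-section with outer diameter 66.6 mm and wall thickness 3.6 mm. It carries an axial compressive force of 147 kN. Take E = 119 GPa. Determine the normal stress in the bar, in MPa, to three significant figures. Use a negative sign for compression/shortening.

A = 712.5 mm².
σ = N/A = -147000/712.5 = -206.3 MPa.

-206 MPa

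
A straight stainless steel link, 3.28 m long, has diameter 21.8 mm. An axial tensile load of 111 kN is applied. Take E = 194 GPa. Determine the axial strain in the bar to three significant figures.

0.00153

A = 373.3 mm².
σ = N/A = 297.4 MPa; ε = σ/E = 297.4/194000 = 1.533e-03.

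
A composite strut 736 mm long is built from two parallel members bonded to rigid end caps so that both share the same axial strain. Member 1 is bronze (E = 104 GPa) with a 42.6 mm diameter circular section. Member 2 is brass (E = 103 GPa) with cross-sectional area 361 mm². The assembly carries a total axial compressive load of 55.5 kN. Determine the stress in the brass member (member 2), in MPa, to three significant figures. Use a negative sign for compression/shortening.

-30.8 MPa

A_1 = 1425 mm².
Equal strain + equilibrium ⇒ each member carries load in proportion to AE: A₁E₁ = 148200000 N, A₂E₂ = 37180000 N, ΣAE = 185400000 N.
σ₂ = P·E₂/ΣAE = -55500·103000/185400000 = -30.83 MPa.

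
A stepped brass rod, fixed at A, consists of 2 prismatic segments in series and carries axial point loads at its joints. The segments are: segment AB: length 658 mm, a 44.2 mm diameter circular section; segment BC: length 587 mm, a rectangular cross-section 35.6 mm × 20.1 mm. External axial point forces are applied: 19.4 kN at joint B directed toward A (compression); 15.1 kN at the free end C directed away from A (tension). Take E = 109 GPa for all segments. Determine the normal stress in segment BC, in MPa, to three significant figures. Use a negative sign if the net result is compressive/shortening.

21.1 MPa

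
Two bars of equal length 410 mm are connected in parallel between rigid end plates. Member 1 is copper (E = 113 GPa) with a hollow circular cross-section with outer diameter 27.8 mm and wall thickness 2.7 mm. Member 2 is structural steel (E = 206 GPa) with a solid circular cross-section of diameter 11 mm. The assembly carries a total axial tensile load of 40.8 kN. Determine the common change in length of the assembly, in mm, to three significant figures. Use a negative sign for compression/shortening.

0.383 mm

A_1 = 212.9 mm².
A_2 = 95.03 mm².
Equal strain + equilibrium ⇒ each member carries load in proportion to AE: A₁E₁ = 24060000 N, A₂E₂ = 19580000 N, ΣAE = 43640000 N.
δ = PL/ΣAE = 40800·410/43640000 = 0.3834 mm.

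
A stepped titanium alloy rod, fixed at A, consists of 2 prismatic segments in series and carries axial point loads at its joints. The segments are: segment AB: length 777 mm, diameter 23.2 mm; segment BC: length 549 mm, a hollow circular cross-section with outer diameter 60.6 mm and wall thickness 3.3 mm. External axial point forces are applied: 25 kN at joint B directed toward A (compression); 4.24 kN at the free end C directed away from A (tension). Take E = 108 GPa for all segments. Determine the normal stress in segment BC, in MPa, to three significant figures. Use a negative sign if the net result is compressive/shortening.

7.14 MPa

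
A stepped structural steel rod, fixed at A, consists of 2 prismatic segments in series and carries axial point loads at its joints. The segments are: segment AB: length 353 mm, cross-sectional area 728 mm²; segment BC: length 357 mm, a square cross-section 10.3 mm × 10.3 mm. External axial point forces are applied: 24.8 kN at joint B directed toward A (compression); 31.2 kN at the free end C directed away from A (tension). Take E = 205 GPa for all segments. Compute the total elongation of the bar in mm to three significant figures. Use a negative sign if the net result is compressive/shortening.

Internal axial forces (sectioning from the free end, tension +): N_BC = 31.2 kN, N_AB = 6.4 kN.
A_BC = 106.1 mm².
δ_AB = 6400·353/(728·205000) = 0.01514 mm
δ_BC = 31200·357/(106.1·205000) = 0.5121 mm
δ = Σδ_i = 0.5273 mm.

0.527 mm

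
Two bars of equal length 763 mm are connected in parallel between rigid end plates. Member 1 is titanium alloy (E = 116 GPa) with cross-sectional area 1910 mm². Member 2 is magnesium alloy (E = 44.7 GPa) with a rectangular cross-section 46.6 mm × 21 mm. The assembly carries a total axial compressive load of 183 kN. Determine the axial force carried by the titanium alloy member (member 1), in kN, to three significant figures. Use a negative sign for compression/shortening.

-153 kN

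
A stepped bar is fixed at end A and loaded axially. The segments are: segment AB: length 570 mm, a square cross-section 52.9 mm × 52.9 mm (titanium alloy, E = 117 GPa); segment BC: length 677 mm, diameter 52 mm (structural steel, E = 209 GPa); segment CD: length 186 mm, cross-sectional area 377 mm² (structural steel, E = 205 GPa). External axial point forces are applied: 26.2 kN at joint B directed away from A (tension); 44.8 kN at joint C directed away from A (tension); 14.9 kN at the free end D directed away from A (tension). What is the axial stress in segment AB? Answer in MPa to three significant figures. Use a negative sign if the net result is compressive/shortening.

Internal axial forces (sectioning from the free end, tension +): N_CD = 14.9 kN, N_BC = 59.7 kN, N_AB = 85.9 kN.
A_AB = 2798 mm².
σ_AB = N_AB/A_AB = 85900/2798 = 30.7 MPa.

30.7 MPa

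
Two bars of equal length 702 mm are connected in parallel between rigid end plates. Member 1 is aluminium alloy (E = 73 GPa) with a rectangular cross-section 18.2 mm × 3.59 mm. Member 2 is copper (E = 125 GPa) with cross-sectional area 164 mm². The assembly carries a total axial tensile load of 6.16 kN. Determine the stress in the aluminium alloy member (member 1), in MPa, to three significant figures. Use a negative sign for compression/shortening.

A_1 = 65.34 mm².
Equal strain + equilibrium ⇒ each member carries load in proportion to AE: A₁E₁ = 4770000 N, A₂E₂ = 20500000 N, ΣAE = 25270000 N.
σ₁ = P·E₁/ΣAE = 6160·73000/25270000 = 17.8 MPa.

17.8 MPa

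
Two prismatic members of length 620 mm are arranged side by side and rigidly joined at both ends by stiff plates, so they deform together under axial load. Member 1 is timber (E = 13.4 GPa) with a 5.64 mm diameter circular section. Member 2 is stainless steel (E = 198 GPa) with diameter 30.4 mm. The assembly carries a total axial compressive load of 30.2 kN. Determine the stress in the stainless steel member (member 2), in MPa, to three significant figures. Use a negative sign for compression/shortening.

A_1 = 24.98 mm².
A_2 = 725.8 mm².
Equal strain + equilibrium ⇒ each member carries load in proportion to AE: A₁E₁ = 334800 N, A₂E₂ = 143700000 N, ΣAE = 144000000 N.
σ₂ = P·E₂/ΣAE = -30200·198000/144000000 = -41.51 MPa.

-41.5 MPa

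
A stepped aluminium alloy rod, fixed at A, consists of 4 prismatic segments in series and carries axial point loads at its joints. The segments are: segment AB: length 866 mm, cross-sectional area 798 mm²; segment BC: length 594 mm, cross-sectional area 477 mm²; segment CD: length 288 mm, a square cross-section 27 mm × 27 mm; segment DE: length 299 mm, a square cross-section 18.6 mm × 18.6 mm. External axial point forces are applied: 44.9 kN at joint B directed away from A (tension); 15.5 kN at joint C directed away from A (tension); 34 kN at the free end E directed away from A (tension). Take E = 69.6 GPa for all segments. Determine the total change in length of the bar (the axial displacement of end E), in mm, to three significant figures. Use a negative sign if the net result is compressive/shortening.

Internal axial forces (sectioning from the free end, tension +): N_DE = 34 kN, N_CD = 34 kN, N_BC = 49.5 kN, N_AB = 94.4 kN.
A_CD = 729 mm².
A_DE = 346 mm².
δ_AB = 94400·866/(798·69600) = 1.472 mm
δ_BC = 49500·594/(477·69600) = 0.8857 mm
δ_CD = 34000·288/(729·69600) = 0.193 mm
δ_DE = 34000·299/(346·69600) = 0.4222 mm
δ = Σδ_i = 2.973 mm.

2.97 mm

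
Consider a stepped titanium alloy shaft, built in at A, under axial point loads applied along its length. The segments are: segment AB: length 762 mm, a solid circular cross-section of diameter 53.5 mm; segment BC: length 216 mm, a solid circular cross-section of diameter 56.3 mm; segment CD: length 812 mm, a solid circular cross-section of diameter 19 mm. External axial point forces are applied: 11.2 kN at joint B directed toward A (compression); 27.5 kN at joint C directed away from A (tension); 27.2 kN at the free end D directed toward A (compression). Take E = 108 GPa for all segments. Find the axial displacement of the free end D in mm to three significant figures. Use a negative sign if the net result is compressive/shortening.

-0.755 mm

Internal axial forces (sectioning from the free end, tension +): N_CD = -27.2 kN, N_BC = 0.3 kN, N_AB = -10.9 kN.
A_AB = 2248 mm².
A_BC = 2489 mm².
A_CD = 283.5 mm².
δ_AB = -10900·762/(2248·108000) = -0.03421 mm
δ_BC = 300·216/(2489·108000) = 0.000241 mm
δ_CD = -27200·812/(283.5·108000) = -0.7213 mm
δ = Σδ_i = -0.7552 mm.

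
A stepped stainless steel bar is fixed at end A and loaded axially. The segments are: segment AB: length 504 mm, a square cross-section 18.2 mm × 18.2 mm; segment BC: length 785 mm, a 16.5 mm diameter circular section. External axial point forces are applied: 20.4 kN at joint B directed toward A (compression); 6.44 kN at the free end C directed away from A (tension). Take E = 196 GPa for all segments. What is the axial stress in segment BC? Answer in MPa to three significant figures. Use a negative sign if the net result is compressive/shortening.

Internal axial forces (sectioning from the free end, tension +): N_BC = 6.44 kN, N_AB = -13.96 kN.
A_BC = 213.8 mm².
σ_BC = N_BC/A_BC = 6440/213.8 = 30.12 MPa.

30.1 MPa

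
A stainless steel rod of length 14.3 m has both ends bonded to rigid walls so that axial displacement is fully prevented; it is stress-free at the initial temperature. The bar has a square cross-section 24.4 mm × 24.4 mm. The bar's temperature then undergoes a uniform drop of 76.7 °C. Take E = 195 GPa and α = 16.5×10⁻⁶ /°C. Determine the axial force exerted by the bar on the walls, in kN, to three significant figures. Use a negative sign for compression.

Free thermal expansion αLΔT = 16.5e-6 · 14300 · -76.7 = -18.1 mm.
The walls impose strain ε = −(-18.1)/14300 = 1.2655e-03; σ = Eε = 195000 · 1.2655e-03 = 246.8 MPa.
Wall reaction R = σ·A = 246.8·595.4 = 146900 N = 146.9 kN.

147 kN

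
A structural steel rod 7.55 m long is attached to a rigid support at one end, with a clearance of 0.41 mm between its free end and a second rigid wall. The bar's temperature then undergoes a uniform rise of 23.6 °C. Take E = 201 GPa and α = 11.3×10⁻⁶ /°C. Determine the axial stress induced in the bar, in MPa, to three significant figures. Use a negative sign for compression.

Free thermal expansion αLΔT = 11.3e-6 · 7550 · 23.6 = 2.013 mm.
The walls engage after the gap closes; constrained expansion = 2.013 − 0.41 = 1.603 mm.
The walls impose strain ε = −(1.603)/7550 = -2.1238e-04; σ = Eε = 201000 · -2.1238e-04 = -42.69 MPa.

-42.7 MPa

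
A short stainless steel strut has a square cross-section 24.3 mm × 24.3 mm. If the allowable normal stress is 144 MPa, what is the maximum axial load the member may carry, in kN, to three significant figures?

A = 590.5 mm².
P_max = σ_allow · A = 144 · 590.5 = 85030 N = 85.03 kN.

85.0 kN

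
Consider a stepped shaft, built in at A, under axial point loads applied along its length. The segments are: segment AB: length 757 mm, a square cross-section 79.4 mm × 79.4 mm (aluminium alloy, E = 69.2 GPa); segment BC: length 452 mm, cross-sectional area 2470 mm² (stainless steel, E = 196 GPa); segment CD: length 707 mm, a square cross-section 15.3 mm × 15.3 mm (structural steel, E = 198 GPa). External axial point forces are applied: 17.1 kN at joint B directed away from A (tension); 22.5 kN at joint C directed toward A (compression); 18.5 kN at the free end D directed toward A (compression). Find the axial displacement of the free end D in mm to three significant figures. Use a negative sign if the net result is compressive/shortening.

Internal axial forces (sectioning from the free end, tension +): N_CD = -18.5 kN, N_BC = -41 kN, N_AB = -23.9 kN.
A_AB = 6304 mm².
A_CD = 234.1 mm².
δ_AB = -23900·757/(6304·69200) = -0.04147 mm
δ_BC = -41000·452/(2470·196000) = -0.03828 mm
δ_CD = -18500·707/(234.1·198000) = -0.2822 mm
δ = Σδ_i = -0.3619 mm.

-0.362 mm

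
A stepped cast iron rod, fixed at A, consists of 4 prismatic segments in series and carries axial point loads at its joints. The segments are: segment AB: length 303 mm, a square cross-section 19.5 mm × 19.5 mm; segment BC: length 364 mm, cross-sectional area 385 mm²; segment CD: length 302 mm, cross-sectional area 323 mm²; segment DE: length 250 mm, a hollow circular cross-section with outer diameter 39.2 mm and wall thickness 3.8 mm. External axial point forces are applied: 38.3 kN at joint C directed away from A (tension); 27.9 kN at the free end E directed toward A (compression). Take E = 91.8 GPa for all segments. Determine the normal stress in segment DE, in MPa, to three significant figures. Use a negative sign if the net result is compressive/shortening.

Internal axial forces (sectioning from the free end, tension +): N_DE = -27.9 kN, N_CD = -27.9 kN, N_BC = 10.4 kN, N_AB = 10.4 kN.
A_DE = 422.6 mm².
σ_DE = N_DE/A_DE = -27900/422.6 = -66.02 MPa.

-66.0 MPa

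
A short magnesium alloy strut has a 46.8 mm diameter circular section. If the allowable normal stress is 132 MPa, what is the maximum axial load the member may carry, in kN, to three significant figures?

A = 1720 mm².
P_max = σ_allow · A = 132 · 1720 = 227100 N = 227.1 kN.

227 kN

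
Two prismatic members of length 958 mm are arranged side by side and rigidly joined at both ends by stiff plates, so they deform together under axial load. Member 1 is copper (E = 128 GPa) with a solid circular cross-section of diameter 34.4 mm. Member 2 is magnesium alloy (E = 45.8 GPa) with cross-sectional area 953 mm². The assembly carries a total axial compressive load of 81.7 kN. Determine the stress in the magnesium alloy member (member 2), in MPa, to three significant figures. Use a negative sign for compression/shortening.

A_1 = 929.4 mm².
Equal strain + equilibrium ⇒ each member carries load in proportion to AE: A₁E₁ = 119000000 N, A₂E₂ = 43650000 N, ΣAE = 162600000 N.
σ₂ = P·E₂/ΣAE = -81700·45800/162600000 = -23.01 MPa.

-23.0 MPa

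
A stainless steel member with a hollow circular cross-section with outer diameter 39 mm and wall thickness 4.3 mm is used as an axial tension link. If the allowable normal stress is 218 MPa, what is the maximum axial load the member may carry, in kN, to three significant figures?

A = 468.8 mm².
P_max = σ_allow · A = 218 · 468.8 = 102200 N = 102.2 kN.

102 kN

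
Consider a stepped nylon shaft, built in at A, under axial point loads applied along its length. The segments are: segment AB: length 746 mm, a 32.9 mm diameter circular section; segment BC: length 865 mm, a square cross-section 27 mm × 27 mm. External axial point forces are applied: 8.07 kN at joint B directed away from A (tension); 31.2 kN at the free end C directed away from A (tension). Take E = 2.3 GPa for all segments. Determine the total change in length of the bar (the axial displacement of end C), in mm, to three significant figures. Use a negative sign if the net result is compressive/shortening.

Internal axial forces (sectioning from the free end, tension +): N_BC = 31.2 kN, N_AB = 39.27 kN.
A_AB = 850.1 mm².
A_BC = 729 mm².
δ_AB = 39270·746/(850.1·2300) = 14.98 mm
δ_BC = 31200·865/(729·2300) = 16.1 mm
δ = Σδ_i = 31.08 mm.

31.1 mm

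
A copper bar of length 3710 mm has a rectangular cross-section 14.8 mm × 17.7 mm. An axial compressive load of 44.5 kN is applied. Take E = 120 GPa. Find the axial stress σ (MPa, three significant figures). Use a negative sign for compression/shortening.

-170 MPa

A = 262 mm².
σ = N/A = -44500/262 = -169.9 MPa.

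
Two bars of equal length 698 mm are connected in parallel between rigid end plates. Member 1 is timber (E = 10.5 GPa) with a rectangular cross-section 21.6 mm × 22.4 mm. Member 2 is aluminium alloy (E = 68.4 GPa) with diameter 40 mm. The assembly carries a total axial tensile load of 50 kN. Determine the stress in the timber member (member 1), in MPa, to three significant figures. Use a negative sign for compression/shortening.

5.77 MPa

A_1 = 483.8 mm².
A_2 = 1257 mm².
Equal strain + equilibrium ⇒ each member carries load in proportion to AE: A₁E₁ = 5080000 N, A₂E₂ = 85950000 N, ΣAE = 91030000 N.
σ₁ = P·E₁/ΣAE = 50000·10500/91030000 = 5.767 MPa.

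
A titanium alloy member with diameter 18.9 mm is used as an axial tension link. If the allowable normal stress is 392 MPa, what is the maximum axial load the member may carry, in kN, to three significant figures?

A = 280.6 mm².
P_max = σ_allow · A = 392 · 280.6 = 110000 N = 110 kN.

110 kN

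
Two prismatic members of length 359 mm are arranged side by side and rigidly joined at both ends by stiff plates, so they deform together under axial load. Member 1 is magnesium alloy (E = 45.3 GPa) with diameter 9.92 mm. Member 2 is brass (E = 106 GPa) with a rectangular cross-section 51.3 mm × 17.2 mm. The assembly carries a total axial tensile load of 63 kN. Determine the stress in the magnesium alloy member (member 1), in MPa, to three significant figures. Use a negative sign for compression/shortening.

A_1 = 77.29 mm².
A_2 = 882.4 mm².
Equal strain + equilibrium ⇒ each member carries load in proportion to AE: A₁E₁ = 3501000 N, A₂E₂ = 93530000 N, ΣAE = 97030000 N.
σ₁ = P·E₁/ΣAE = 63000·45300/97030000 = 29.41 MPa.

29.4 MPa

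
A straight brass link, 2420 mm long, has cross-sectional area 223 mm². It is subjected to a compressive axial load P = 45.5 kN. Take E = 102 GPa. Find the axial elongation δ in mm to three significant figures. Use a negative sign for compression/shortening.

δ_mech = NL/(AE) = -45500·2420/(223·102000) = -4.841 mm.

-4.84 mm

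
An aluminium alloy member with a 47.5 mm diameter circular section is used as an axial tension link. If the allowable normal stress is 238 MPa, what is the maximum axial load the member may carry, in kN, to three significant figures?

422 kN

A = 1772 mm².
P_max = σ_allow · A = 238 · 1772 = 421700 N = 421.7 kN.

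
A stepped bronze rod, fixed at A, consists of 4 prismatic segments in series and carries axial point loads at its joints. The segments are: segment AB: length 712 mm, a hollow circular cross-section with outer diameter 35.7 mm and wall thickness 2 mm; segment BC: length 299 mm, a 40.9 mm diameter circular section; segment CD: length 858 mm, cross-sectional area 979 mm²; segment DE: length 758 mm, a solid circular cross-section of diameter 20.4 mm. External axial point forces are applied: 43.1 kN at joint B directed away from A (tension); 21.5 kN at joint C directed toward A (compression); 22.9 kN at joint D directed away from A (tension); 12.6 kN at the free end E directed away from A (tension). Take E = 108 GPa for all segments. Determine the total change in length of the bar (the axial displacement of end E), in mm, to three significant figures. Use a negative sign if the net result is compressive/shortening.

Internal axial forces (sectioning from the free end, tension +): N_DE = 12.6 kN, N_CD = 35.5 kN, N_BC = 14 kN, N_AB = 57.1 kN.
A_AB = 211.7 mm².
A_BC = 1314 mm².
A_DE = 326.9 mm².
δ_AB = 57100·712/(211.7·108000) = 1.778 mm
δ_BC = 14000·299/(1314·108000) = 0.0295 mm
δ_CD = 35500·858/(979·108000) = 0.2881 mm
δ_DE = 12600·758/(326.9·108000) = 0.2706 mm
δ = Σδ_i = 2.366 mm.

2.37 mm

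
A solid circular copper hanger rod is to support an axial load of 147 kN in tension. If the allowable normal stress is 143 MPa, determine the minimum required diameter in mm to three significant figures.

36.2 mm

Required area A ≥ P/σ_allow = 147000/143 = 1028 mm².
For a solid circular section, d ≥ √(4A/π) = 36.18 mm.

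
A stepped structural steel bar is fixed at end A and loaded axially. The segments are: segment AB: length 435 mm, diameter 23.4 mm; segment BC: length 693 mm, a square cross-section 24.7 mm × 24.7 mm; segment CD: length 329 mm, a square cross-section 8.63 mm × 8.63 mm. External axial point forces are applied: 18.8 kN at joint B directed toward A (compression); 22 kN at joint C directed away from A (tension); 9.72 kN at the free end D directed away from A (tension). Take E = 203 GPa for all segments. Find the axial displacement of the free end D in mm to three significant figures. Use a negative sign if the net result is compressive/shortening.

Internal axial forces (sectioning from the free end, tension +): N_CD = 9.72 kN, N_BC = 31.72 kN, N_AB = 12.92 kN.
A_AB = 430.1 mm².
A_BC = 610.1 mm².
A_CD = 74.48 mm².
δ_AB = 12920·435/(430.1·203000) = 0.06438 mm
δ_BC = 31720·693/(610.1·203000) = 0.1775 mm
δ_CD = 9720·329/(74.48·203000) = 0.2115 mm
δ = Σδ_i = 0.4534 mm.

0.453 mm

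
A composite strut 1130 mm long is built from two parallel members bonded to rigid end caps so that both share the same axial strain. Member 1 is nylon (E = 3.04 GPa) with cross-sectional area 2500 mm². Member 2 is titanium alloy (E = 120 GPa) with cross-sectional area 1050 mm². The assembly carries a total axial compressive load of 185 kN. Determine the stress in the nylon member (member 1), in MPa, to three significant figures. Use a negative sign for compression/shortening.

Equal strain + equilibrium ⇒ each member carries load in proportion to AE: A₁E₁ = 7600000 N, A₂E₂ = 126000000 N, ΣAE = 133600000 N.
σ₁ = P·E₁/ΣAE = -185000·3040/133600000 = -4.21 MPa.

-4.21 MPa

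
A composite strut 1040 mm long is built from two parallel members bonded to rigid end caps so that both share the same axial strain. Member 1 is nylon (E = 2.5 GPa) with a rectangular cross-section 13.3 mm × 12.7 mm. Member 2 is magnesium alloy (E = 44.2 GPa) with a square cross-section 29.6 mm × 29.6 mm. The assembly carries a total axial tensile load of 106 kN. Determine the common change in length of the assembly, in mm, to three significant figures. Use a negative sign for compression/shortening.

A_1 = 168.9 mm².
A_2 = 876.2 mm².
Equal strain + equilibrium ⇒ each member carries load in proportion to AE: A₁E₁ = 422300 N, A₂E₂ = 38730000 N, ΣAE = 39150000 N.
δ = PL/ΣAE = 106000·1040/39150000 = 2.816 mm.

2.82 mm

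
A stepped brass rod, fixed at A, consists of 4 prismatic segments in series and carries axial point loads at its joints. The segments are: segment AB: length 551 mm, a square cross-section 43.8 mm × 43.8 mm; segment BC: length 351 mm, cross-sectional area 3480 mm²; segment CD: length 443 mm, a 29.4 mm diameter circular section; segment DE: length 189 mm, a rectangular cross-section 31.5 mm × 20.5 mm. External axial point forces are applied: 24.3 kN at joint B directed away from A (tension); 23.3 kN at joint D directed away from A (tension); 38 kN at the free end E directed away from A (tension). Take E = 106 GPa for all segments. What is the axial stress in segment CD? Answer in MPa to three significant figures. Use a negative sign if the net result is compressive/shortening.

90.3 MPa

Internal axial forces (sectioning from the free end, tension +): N_DE = 38 kN, N_CD = 61.3 kN, N_BC = 61.3 kN, N_AB = 85.6 kN.
A_CD = 678.9 mm².
σ_CD = N_CD/A_CD = 61300/678.9 = 90.3 MPa.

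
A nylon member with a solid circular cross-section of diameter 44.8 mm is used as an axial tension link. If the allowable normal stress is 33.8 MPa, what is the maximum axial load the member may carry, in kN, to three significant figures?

53.3 kN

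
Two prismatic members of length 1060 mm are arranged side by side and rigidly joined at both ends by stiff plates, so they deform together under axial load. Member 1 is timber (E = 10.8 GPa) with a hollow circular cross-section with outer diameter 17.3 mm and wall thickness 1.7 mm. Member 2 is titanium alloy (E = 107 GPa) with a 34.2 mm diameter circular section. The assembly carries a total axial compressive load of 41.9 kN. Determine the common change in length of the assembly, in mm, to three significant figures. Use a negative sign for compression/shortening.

A_1 = 83.32 mm².
A_2 = 918.6 mm².
Equal strain + equilibrium ⇒ each member carries load in proportion to AE: A₁E₁ = 899800 N, A₂E₂ = 98290000 N, ΣAE = 99190000 N.
δ = PL/ΣAE = -41900·1060/99190000 = -0.4478 mm.

-0.448 mm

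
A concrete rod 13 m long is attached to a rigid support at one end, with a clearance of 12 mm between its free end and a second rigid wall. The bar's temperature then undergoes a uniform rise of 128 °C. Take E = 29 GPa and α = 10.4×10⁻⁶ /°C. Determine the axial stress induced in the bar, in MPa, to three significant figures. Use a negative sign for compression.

-11.8 MPa

Free thermal expansion αLΔT = 10.4e-6 · 13000 · 128 = 17.31 mm.
The walls engage after the gap closes; constrained expansion = 17.31 − 12 = 5.306 mm.
The walls impose strain ε = −(5.306)/13000 = -4.0812e-04; σ = Eε = 29000 · -4.0812e-04 = -11.84 MPa.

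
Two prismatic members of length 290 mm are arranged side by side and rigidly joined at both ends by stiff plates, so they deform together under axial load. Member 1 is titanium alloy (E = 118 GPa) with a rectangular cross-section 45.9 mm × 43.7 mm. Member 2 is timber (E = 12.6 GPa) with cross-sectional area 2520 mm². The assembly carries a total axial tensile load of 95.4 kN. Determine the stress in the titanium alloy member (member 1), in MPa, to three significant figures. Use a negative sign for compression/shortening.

41.9 MPa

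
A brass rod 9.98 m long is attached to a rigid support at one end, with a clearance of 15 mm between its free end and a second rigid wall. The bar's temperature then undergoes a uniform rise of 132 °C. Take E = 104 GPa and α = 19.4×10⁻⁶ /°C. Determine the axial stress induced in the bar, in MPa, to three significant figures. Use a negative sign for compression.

-110 MPa

Free thermal expansion αLΔT = 19.4e-6 · 9980 · 132 = 25.56 mm.
The walls engage after the gap closes; constrained expansion = 25.56 − 15 = 10.56 mm.
The walls impose strain ε = −(10.56)/9980 = -1.0578e-03; σ = Eε = 104000 · -1.0578e-03 = -110 MPa.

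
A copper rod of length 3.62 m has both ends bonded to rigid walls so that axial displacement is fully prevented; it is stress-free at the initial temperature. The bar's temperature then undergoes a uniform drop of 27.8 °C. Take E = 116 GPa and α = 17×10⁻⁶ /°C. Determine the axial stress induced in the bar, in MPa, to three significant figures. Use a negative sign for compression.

54.8 MPa

Free thermal expansion αLΔT = 17e-6 · 3620 · -27.8 = -1.711 mm.
The walls impose strain ε = −(-1.711)/3620 = 4.7260e-04; σ = Eε = 116000 · 4.7260e-04 = 54.82 MPa.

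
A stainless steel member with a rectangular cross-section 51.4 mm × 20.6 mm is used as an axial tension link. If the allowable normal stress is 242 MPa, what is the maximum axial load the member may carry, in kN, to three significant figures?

256 kN

A = 1059 mm².
P_max = σ_allow · A = 242 · 1059 = 256200 N = 256.2 kN.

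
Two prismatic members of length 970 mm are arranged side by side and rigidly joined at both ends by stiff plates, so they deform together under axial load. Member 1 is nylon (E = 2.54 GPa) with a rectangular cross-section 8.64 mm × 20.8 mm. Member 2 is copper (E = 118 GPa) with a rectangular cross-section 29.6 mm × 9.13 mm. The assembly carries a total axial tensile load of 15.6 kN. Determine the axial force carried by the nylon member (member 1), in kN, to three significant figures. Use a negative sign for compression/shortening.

0.220 kN

A_1 = 179.7 mm².
A_2 = 270.2 mm².
Equal strain + equilibrium ⇒ each member carries load in proportion to AE: A₁E₁ = 456500 N, A₂E₂ = 31890000 N, ΣAE = 32350000 N.
F₁ = P·A₁E₁/ΣAE = 15600·456500/32350000 = 220.1 N.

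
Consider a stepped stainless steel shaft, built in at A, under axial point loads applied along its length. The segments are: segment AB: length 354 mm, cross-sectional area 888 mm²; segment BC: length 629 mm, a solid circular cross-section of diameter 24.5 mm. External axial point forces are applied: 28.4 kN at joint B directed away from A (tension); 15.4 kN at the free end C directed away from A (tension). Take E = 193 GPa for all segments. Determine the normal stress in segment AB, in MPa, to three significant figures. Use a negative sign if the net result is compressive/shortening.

49.3 MPa

Internal axial forces (sectioning from the free end, tension +): N_BC = 15.4 kN, N_AB = 43.8 kN.
σ_AB = N_AB/A_AB = 43800/888 = 49.32 MPa.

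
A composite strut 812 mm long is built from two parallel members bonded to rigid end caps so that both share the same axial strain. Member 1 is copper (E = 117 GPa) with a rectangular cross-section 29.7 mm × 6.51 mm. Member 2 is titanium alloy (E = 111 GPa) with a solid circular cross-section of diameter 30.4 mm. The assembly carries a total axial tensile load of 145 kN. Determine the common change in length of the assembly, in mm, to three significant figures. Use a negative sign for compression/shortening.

1.14 mm

A_1 = 193.3 mm².
A_2 = 725.8 mm².
Equal strain + equilibrium ⇒ each member carries load in proportion to AE: A₁E₁ = 22620000 N, A₂E₂ = 80570000 N, ΣAE = 103200000 N.
δ = PL/ΣAE = 145000·812/103200000 = 1.141 mm.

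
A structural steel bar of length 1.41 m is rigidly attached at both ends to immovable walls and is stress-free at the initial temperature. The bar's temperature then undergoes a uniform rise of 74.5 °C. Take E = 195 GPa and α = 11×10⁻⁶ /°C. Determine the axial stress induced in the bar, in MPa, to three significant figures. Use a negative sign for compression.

-160 MPa

Free thermal expansion αLΔT = 11e-6 · 1410 · 74.5 = 1.155 mm.
The walls impose strain ε = −(1.155)/1410 = -8.1950e-04; σ = Eε = 195000 · -8.1950e-04 = -159.8 MPa.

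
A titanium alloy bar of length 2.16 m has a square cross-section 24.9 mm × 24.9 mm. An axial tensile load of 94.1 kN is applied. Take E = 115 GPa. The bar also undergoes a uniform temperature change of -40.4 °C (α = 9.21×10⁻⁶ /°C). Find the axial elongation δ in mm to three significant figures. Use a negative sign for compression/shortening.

A = 620 mm².
δ_mech = NL/(AE) = 94100·2160/(620·115000) = 2.851 mm.
δ_thermal = αLΔT = 9.21e-6·2160·-40.4 = -0.8037 mm.
δ = δ_mech + δ_thermal = 2.047 mm.

2.05 mm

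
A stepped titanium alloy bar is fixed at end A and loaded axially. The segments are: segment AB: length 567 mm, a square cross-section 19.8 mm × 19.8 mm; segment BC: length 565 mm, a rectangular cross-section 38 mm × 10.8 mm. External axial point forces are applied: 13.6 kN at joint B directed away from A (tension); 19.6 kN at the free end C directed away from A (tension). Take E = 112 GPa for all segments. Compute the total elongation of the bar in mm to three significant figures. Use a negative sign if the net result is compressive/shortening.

Internal axial forces (sectioning from the free end, tension +): N_BC = 19.6 kN, N_AB = 33.2 kN.
A_AB = 392 mm².
A_BC = 410.4 mm².
δ_AB = 33200·567/(392·112000) = 0.4287 mm
δ_BC = 19600·565/(410.4·112000) = 0.2409 mm
δ = Σδ_i = 0.6696 mm.

0.670 mm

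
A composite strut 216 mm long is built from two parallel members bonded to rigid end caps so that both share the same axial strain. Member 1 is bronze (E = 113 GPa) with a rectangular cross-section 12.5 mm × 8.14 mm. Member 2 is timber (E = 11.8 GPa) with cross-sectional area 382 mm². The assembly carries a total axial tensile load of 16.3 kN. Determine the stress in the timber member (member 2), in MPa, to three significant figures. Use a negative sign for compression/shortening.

12.0 MPa

A_1 = 101.8 mm².
Equal strain + equilibrium ⇒ each member carries load in proportion to AE: A₁E₁ = 11500000 N, A₂E₂ = 4508000 N, ΣAE = 16010000 N.
σ₂ = P·E₂/ΣAE = 16300·11800/16010000 = 12.02 MPa.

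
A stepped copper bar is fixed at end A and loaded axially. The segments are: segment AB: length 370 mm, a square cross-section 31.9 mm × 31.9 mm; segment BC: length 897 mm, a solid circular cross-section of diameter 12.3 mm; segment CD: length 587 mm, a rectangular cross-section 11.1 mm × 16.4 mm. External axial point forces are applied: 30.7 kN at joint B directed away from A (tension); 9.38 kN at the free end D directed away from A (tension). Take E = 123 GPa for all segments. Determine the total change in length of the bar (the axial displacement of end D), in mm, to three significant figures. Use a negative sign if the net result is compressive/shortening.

Internal axial forces (sectioning from the free end, tension +): N_CD = 9.38 kN, N_BC = 9.38 kN, N_AB = 40.08 kN.
A_AB = 1018 mm².
A_BC = 118.8 mm².
A_CD = 182 mm².
δ_AB = 40080·370/(1018·123000) = 0.1185 mm
δ_BC = 9380·897/(118.8·123000) = 0.5757 mm
δ_CD = 9380·587/(182·123000) = 0.2459 mm
δ = Σδ_i = 0.9401 mm.

0.940 mm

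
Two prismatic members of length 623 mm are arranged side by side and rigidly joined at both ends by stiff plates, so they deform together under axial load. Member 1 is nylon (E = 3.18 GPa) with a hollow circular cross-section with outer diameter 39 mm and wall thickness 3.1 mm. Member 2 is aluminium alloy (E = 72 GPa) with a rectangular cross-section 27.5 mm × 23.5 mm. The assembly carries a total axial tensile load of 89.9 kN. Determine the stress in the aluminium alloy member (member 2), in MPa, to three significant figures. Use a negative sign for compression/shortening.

136 MPa

A_1 = 349.6 mm².
A_2 = 646.2 mm².
Equal strain + equilibrium ⇒ each member carries load in proportion to AE: A₁E₁ = 1112000 N, A₂E₂ = 46530000 N, ΣAE = 47640000 N.
σ₂ = P·E₂/ΣAE = 89900·72000/47640000 = 135.9 MPa.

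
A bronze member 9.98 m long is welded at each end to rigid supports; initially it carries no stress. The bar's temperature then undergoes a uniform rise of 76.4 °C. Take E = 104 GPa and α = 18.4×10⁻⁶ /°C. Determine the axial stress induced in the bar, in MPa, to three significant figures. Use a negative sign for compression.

Free thermal expansion αLΔT = 18.4e-6 · 9980 · 76.4 = 14.03 mm.
The walls impose strain ε = −(14.03)/9980 = -1.4058e-03; σ = Eε = 104000 · -1.4058e-03 = -146.2 MPa.

-146 MPa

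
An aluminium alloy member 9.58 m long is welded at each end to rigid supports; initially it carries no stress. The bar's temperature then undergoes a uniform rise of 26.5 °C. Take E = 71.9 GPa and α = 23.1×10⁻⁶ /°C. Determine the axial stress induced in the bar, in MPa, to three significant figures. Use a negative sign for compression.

-44.0 MPa

Free thermal expansion αLΔT = 23.1e-6 · 9580 · 26.5 = 5.864 mm.
The walls impose strain ε = −(5.864)/9580 = -6.1215e-04; σ = Eε = 71900 · -6.1215e-04 = -44.01 MPa.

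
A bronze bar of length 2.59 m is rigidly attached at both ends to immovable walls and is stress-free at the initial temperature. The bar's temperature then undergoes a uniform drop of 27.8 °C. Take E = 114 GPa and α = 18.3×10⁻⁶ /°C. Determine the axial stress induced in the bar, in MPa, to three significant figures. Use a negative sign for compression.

Free thermal expansion αLΔT = 18.3e-6 · 2590 · -27.8 = -1.318 mm.
The walls impose strain ε = −(-1.318)/2590 = 5.0874e-04; σ = Eε = 114000 · 5.0874e-04 = 58 MPa.

58.0 MPa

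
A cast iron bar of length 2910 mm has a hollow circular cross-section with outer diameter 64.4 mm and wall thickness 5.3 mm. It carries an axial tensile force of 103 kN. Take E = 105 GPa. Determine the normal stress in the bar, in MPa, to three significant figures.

A = 984 mm².
σ = N/A = 103000/984 = 104.7 MPa.

105 MPa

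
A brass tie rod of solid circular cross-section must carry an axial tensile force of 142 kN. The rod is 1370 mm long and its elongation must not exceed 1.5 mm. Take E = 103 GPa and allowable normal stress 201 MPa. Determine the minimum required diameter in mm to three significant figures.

Required area A ≥ P/σ_allow = 142000/201 = 706.5 mm².
For a solid circular section, d ≥ √(4A/π) = 29.99 mm.
Elongation limit: A ≥ PL/(Eδ_allow) = 142000·1370/(103000·1.5) = 1259 mm² ⇒ d ≥ 40.04 mm.
The elongation limit governs.

40.0 mm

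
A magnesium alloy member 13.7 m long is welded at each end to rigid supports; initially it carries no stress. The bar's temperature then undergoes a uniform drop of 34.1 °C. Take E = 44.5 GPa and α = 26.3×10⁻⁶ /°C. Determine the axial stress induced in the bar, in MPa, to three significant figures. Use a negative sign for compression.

39.9 MPa

Free thermal expansion αLΔT = 26.3e-6 · 13700 · -34.1 = -12.29 mm.
The walls impose strain ε = −(-12.29)/13700 = 8.9683e-04; σ = Eε = 44500 · 8.9683e-04 = 39.91 MPa.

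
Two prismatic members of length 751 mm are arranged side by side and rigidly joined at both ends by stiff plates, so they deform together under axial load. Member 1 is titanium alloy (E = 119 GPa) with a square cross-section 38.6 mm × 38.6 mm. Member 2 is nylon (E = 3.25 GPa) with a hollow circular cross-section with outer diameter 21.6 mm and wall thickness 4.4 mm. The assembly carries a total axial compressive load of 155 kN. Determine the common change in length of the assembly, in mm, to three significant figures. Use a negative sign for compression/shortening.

-0.654 mm

A_1 = 1490 mm².
A_2 = 237.8 mm².
Equal strain + equilibrium ⇒ each member carries load in proportion to AE: A₁E₁ = 177300000 N, A₂E₂ = 772700 N, ΣAE = 178100000 N.
δ = PL/ΣAE = -155000·751/178100000 = -0.6537 mm.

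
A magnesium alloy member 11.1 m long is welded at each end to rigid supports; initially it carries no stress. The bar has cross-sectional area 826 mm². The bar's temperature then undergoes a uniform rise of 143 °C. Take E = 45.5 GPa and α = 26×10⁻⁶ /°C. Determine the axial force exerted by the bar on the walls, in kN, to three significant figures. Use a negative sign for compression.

Free thermal expansion αLΔT = 26e-6 · 11100 · 143 = 41.27 mm.
The walls impose strain ε = −(41.27)/11100 = -3.7180e-03; σ = Eε = 45500 · -3.7180e-03 = -169.2 MPa.
Wall reaction R = σ·A = -169.2·826 = -139700 N = -139.7 kN.

-140 kN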